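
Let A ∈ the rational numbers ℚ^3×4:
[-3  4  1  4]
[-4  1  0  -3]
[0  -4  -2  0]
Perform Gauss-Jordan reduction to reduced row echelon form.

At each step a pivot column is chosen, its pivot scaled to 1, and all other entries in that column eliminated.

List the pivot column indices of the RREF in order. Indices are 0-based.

pivot columns: 0, 1, 2

step 1: normalize row 0 (÷-3) = (1, -4/3, -1/3, -4/3)
  row 1: subtract -4×row0 = (0, -13/3, -4/3, -25/3)
step 2: normalize row 1 (÷-13/3) = (0, 1, 4/13, 25/13)
  row 0: subtract -4/3×row1 = (1, 0, 1/13, 16/13)
  row 2: subtract -4×row1 = (0, 0, -10/13, 100/13)
step 3: normalize row 2 (÷-10/13) = (0, 0, 1, -10)
  row 0: subtract 1/13×row2 = (1, 0, 0, 2)
  row 1: subtract 4/13×row2 = (0, 1, 0, 5)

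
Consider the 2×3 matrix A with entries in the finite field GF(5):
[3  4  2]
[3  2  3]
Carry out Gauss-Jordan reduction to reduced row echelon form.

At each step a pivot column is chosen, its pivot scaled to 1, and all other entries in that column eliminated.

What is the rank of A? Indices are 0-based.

rank = 2

step 1: normalize row 0 (÷3) = (1, 3, 4)
  row 1: subtract 3×row0 = (0, 3, 1)
step 2: normalize row 1 (÷3) = (0, 1, 2)
  row 0: subtract 3×row1 = (1, 0, 3)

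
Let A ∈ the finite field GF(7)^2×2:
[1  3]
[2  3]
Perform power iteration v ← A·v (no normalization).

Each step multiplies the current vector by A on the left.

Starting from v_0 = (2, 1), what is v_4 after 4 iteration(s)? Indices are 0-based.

v_4 = (1, 1)

v_0 = (2, 1).
v_1 = A·v_0 = (5, 0).
v_2 = A·v_1 = (5, 3).
v_3 = A·v_2 = (0, 5).
v_4 = A·v_3 = (1, 1).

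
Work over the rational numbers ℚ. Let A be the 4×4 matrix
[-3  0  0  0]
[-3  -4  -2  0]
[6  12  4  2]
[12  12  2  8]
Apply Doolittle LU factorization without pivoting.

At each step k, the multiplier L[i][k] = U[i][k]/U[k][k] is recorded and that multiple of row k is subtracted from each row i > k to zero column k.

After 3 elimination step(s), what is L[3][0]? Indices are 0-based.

L[3][0] = -4

Step 1: pivot at (0,0) is -3.
  row1 ← row1 − (1)·row0  ⇒  L[1][0]=1, U row1=(0, -4, -2, 0)
  row2 ← row2 − (-2)·row0  ⇒  L[2][0]=-2, U row2=(0, 12, 4, 2)
  row3 ← row3 − (-4)·row0  ⇒  L[3][0]=-4, U row3=(0, 12, 2, 8)
Step 2: pivot at (1,1) is -4.
  row2 ← row2 − (-3)·row1  ⇒  L[2][1]=-3, U row2=(0, 0, -2, 2)
  row3 ← row3 − (-3)·row1  ⇒  L[3][1]=-3, U row3=(0, 0, -4, 8)
Step 3: pivot at (2,2) is -2.
  row3 ← row3 − (2)·row2  ⇒  L[3][2]=2, U row3=(0, 0, 0, 4)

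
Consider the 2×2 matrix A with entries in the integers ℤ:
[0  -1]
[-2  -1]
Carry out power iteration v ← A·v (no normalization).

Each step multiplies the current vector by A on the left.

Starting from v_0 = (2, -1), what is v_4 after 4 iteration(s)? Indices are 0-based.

v_0 = (2, -1).
v_1 = A·v_0 = (1, -3).
v_2 = A·v_1 = (3, 1).
v_3 = A·v_2 = (-1, -7).
v_4 = A·v_3 = (7, 9).

v_4 = (7, 9)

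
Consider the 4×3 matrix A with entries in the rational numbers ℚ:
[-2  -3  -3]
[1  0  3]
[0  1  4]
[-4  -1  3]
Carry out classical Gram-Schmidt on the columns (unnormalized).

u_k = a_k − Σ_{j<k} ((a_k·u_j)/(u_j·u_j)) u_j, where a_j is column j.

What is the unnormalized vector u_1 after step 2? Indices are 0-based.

u_1 = (-43/21, -10/21, 1, 19/21)

Step 1: u_0 = a_0 = (-2, 1, 0, -4).
Step 2: u_1 = a_1 − (10/21)·u_0 = (-43/21, -10/21, 1, 19/21).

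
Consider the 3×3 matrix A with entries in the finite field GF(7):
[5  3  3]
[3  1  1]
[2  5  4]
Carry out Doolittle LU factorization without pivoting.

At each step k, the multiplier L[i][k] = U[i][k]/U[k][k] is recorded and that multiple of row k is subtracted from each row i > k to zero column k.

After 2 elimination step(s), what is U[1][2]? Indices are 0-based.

Step 1: pivot at (0,0) is 5.
  row1 ← row1 − (2)·row0  ⇒  L[1][0]=2, U row1=(0, 2, 2)
  row2 ← row2 − (6)·row0  ⇒  L[2][0]=6, U row2=(0, 1, 0)
Step 2: pivot at (1,1) is 2.
  row2 ← row2 − (4)·row1  ⇒  L[2][1]=4, U row2=(0, 0, 6)

U[1][2] = 2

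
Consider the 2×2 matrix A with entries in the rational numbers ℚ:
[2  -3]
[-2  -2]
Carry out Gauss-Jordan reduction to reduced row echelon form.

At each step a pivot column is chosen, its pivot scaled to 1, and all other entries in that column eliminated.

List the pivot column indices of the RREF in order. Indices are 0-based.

pivot columns: 0, 1

step 1: normalize row 0 (÷2) = (1, -3/2)
  row 1: subtract -2×row0 = (0, -5)
step 2: normalize row 1 (÷-5) = (0, 1)
  row 0: subtract -3/2×row1 = (1, 0)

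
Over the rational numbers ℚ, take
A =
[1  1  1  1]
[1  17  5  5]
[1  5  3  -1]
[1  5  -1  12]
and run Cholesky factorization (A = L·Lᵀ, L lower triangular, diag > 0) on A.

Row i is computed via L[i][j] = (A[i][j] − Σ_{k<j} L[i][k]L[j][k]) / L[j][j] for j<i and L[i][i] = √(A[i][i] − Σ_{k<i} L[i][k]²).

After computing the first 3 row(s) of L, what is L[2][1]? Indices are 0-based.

Step 1: L[0][0] = √(1) = 1.
  L[1][0] = (1) / L[0][0] = 1.
Step 2: L[1][1] = √(16) = 4.
  L[2][0] = (1) / L[0][0] = 1.
  L[2][1] = (4) / L[1][1] = 1.
Step 3: L[2][2] = √(1) = 1.

L[2][1] = 1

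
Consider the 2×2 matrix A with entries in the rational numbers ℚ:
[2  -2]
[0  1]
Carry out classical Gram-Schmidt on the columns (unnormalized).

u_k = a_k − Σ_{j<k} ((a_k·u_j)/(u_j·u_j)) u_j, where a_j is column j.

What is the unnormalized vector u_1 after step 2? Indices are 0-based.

u_1 = (0, 1)

Step 1: u_0 = a_0 = (2, 0).
Step 2: u_1 = a_1 − (-1)·u_0 = (0, 1).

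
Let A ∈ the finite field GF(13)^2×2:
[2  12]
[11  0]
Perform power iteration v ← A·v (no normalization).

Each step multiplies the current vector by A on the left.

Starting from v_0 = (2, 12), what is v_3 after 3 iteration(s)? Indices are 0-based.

v_3 = (12, 11)

v_0 = (2, 12).
v_1 = A·v_0 = (5, 9).
v_2 = A·v_1 = (1, 3).
v_3 = A·v_2 = (12, 11).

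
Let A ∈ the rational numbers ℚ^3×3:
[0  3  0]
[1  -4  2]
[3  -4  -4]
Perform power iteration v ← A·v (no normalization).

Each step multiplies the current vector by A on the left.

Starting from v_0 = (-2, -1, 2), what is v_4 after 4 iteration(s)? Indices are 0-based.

v_4 = (660, -593, -2159)

v_0 = (-2, -1, 2).
v_1 = A·v_0 = (-3, 6, -10).
v_2 = A·v_1 = (18, -47, 7).
v_3 = A·v_2 = (-141, 220, 214).
v_4 = A·v_3 = (660, -593, -2159).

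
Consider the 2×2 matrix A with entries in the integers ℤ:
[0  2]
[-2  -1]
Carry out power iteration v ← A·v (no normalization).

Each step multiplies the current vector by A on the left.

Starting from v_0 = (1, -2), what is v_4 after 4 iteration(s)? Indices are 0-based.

v_4 = (-16, -24)

v_0 = (1, -2).
v_1 = A·v_0 = (-4, 0).
v_2 = A·v_1 = (0, 8).
v_3 = A·v_2 = (16, -8).
v_4 = A·v_3 = (-16, -24).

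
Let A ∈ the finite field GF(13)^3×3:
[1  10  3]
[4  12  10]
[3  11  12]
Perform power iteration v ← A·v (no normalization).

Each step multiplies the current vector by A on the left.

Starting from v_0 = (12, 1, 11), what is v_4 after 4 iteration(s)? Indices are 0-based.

v_4 = (1, 5, 2)

v_0 = (12, 1, 11).
v_1 = A·v_0 = (3, 1, 10).
v_2 = A·v_1 = (4, 7, 10).
v_3 = A·v_2 = (0, 5, 1).
v_4 = A·v_3 = (1, 5, 2).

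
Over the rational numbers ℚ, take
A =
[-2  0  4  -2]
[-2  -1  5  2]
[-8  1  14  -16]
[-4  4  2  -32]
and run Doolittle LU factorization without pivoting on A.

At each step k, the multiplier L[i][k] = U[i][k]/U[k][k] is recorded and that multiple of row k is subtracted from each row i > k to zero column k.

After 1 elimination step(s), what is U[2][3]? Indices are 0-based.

U[2][3] = -8

Step 1: pivot at (0,0) is -2.
  row1 ← row1 − (1)·row0  ⇒  L[1][0]=1, U row1=(0, -1, 1, 4)
  row2 ← row2 − (4)·row0  ⇒  L[2][0]=4, U row2=(0, 1, -2, -8)
  row3 ← row3 − (2)·row0  ⇒  L[3][0]=2, U row3=(0, 4, -6, -28)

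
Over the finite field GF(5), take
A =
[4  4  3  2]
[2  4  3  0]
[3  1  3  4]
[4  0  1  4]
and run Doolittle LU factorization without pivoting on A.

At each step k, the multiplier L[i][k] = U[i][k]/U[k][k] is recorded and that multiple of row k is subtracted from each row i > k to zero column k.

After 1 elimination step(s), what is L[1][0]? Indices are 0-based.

L[1][0] = 3

k=0: U[0][0]=4
  eliminate (1,0): mult=3, new row 1: (0, 2, 4, 4); set L[1][0]=3
  eliminate (2,0): mult=2, new row 2: (0, 3, 2, 0); set L[2][0]=2
  eliminate (3,0): mult=1, new row 3: (0, 1, 3, 2); set L[3][0]=1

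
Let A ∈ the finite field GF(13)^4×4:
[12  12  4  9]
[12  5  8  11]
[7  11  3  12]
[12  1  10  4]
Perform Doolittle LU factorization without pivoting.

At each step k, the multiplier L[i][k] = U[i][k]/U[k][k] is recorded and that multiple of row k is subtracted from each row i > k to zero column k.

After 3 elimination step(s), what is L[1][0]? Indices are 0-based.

L[1][0] = 1

[col 0] pivot 12
  R1 -= 1*R0 → (0, 6, 4, 2)  (L[1][0] := 1)
  R2 -= 6*R0 → (0, 4, 5, 10)  (L[2][0] := 6)
  R3 -= 1*R0 → (0, 2, 6, 8)  (L[3][0] := 1)
[col 1] pivot 6
  R2 -= 5*R1 → (0, 0, 11, 0)  (L[2][1] := 5)
  R3 -= 9*R1 → (0, 0, 9, 3)  (L[3][1] := 9)
[col 2] pivot 11
  R3 -= 2*R2 → (0, 0, 0, 3)  (L[3][2] := 2)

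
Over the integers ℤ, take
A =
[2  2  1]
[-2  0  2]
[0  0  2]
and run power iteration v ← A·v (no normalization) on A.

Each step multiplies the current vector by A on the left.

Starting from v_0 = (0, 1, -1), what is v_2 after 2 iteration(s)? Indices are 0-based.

v_2 = (-4, -6, -4)

v_0 = (0, 1, -1).
v_1 = A·v_0 = (1, -2, -2).
v_2 = A·v_1 = (-4, -6, -4).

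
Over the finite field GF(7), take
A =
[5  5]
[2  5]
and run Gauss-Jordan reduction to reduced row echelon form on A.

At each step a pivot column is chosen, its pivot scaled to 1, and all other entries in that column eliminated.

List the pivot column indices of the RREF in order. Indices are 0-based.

[1] R0 /= 5  ⇒  (1, 1)
     R1 -= 2·R0  ⇒  (0, 3)
[2] R1 /= 3  ⇒  (0, 1)
     R0 -= 1·R1  ⇒  (1, 0)

pivot columns: 0, 1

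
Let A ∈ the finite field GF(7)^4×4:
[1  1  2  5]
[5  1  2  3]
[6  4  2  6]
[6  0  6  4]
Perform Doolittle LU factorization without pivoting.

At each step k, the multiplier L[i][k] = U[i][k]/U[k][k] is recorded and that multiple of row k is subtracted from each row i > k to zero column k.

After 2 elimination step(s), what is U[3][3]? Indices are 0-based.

[col 0] pivot 1
  R1 -= 5*R0 → (0, 3, 6, 6)  (L[1][0] := 5)
  R2 -= 6*R0 → (0, 5, 4, 4)  (L[2][0] := 6)
  R3 -= 6*R0 → (0, 1, 1, 2)  (L[3][0] := 6)
[col 1] pivot 3
  R2 -= 4*R1 → (0, 0, 1, 1)  (L[2][1] := 4)
  R3 -= 5*R1 → (0, 0, 6, 0)  (L[3][1] := 5)

U[3][3] = 0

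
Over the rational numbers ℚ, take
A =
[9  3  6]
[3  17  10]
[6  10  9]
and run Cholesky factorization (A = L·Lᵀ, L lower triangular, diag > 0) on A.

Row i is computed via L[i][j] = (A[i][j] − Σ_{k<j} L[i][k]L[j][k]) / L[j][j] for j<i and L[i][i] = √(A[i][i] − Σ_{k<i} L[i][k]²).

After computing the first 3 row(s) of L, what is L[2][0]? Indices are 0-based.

Step 1: L[0][0] = √(9) = 3.
  L[1][0] = (3) / L[0][0] = 1.
Step 2: L[1][1] = √(16) = 4.
  L[2][0] = (6) / L[0][0] = 2.
  L[2][1] = (8) / L[1][1] = 2.
Step 3: L[2][2] = √(1) = 1.

L[2][0] = 2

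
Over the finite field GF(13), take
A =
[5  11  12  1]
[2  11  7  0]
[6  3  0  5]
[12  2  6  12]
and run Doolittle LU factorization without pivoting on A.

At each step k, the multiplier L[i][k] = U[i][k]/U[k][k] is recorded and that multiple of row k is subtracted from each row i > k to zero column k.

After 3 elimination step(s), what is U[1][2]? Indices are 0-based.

U[1][2] = 10

[col 0] pivot 5
  R1 -= 3*R0 → (0, 4, 10, 10)  (L[1][0] := 3)
  R2 -= 9*R0 → (0, 8, 9, 9)  (L[2][0] := 9)
  R3 -= 5*R0 → (0, 12, 11, 7)  (L[3][0] := 5)
[col 1] pivot 4
  R2 -= 2*R1 → (0, 0, 2, 2)  (L[2][1] := 2)
  R3 -= 3*R1 → (0, 0, 7, 3)  (L[3][1] := 3)
[col 2] pivot 2
  R3 -= 10*R2 → (0, 0, 0, 9)  (L[3][2] := 10)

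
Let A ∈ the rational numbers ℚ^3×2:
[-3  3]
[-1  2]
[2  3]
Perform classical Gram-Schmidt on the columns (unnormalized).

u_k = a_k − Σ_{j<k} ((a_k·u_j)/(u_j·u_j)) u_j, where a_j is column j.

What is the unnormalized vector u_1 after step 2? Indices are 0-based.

u_1 = (27/14, 23/14, 26/7)

Step 1: u_0 = a_0 = (-3, -1, 2).
Step 2: u_1 = a_1 − (-5/14)·u_0 = (27/14, 23/14, 26/7).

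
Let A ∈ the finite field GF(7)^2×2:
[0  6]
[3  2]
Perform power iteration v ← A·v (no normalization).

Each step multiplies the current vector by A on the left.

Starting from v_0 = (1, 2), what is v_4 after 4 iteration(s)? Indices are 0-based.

v_4 = (5, 1)

v_0 = (1, 2).
v_1 = A·v_0 = (5, 0).
v_2 = A·v_1 = (0, 1).
v_3 = A·v_2 = (6, 2).
v_4 = A·v_3 = (5, 1).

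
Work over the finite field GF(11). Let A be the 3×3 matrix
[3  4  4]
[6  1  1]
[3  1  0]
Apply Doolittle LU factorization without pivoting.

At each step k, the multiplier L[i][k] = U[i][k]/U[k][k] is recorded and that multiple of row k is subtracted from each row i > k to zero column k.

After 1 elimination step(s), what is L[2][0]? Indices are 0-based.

[col 0] pivot 3
  R1 -= 2*R0 → (0, 4, 4)  (L[1][0] := 2)
  R2 -= 1*R0 → (0, 8, 7)  (L[2][0] := 1)

L[2][0] = 1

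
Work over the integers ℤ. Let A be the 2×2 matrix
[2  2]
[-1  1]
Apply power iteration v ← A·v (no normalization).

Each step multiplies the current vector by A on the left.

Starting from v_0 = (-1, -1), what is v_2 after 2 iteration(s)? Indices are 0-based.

v_2 = (-8, 4)

v_0 = (-1, -1).
v_1 = A·v_0 = (-4, 0).
v_2 = A·v_1 = (-8, 4).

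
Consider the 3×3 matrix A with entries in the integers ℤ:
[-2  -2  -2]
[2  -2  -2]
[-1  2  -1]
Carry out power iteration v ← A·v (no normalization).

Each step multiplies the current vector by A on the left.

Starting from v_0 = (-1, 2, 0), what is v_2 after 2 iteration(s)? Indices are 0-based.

v_0 = (-1, 2, 0).
v_1 = A·v_0 = (-2, -6, 5).
v_2 = A·v_1 = (6, -2, -15).

v_2 = (6, -2, -15)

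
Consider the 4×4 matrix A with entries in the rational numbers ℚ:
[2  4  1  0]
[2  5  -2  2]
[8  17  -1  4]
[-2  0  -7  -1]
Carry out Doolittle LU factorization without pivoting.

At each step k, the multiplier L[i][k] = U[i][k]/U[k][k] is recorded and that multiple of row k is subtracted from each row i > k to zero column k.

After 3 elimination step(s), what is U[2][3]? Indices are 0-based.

U[2][3] = 2

k=0: U[0][0]=2
  eliminate (1,0): mult=1, new row 1: (0, 1, -3, 2); set L[1][0]=1
  eliminate (2,0): mult=4, new row 2: (0, 1, -5, 4); set L[2][0]=4
  eliminate (3,0): mult=-1, new row 3: (0, 4, -6, -1); set L[3][0]=-1
k=1: U[1][1]=1
  eliminate (2,1): mult=1, new row 2: (0, 0, -2, 2); set L[2][1]=1
  eliminate (3,1): mult=4, new row 3: (0, 0, 6, -9); set L[3][1]=4
k=2: U[2][2]=-2
  eliminate (3,2): mult=-3, new row 3: (0, 0, 0, -3); set L[3][2]=-3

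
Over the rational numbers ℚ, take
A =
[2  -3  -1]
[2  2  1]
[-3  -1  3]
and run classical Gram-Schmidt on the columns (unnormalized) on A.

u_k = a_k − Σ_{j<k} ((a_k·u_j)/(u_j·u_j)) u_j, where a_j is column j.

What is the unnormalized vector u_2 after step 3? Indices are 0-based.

u_2 = (148/237, 407/237, 370/237)

Step 1: u_0 = a_0 = (2, 2, -3).
Step 2: u_1 = a_1 − (1/17)·u_0 = (-53/17, 32/17, -14/17).
Step 3: u_2 = a_2 − (-9/17)·u_0 − (43/237)·u_1 = (148/237, 407/237, 370/237).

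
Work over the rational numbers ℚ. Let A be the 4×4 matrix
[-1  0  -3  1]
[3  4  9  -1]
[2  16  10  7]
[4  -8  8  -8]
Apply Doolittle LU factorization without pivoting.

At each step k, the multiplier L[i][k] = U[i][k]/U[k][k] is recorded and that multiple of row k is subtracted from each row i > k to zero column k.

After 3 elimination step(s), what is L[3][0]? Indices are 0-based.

L[3][0] = -4

[col 0] pivot -1
  R1 -= -3*R0 → (0, 4, 0, 2)  (L[1][0] := -3)
  R2 -= -2*R0 → (0, 16, 4, 9)  (L[2][0] := -2)
  R3 -= -4*R0 → (0, -8, -4, -4)  (L[3][0] := -4)
[col 1] pivot 4
  R2 -= 4*R1 → (0, 0, 4, 1)  (L[2][1] := 4)
  R3 -= -2*R1 → (0, 0, -4, 0)  (L[3][1] := -2)
[col 2] pivot 4
  R3 -= -1*R2 → (0, 0, 0, 1)  (L[3][2] := -1)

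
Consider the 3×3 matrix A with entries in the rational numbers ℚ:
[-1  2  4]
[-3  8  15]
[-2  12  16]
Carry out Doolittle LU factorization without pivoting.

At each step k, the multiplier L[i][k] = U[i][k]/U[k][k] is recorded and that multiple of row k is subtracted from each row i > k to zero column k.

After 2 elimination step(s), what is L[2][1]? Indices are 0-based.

L[2][1] = 4

Step 1: pivot at (0,0) is -1.
  row1 ← row1 − (3)·row0  ⇒  L[1][0]=3, U row1=(0, 2, 3)
  row2 ← row2 − (2)·row0  ⇒  L[2][0]=2, U row2=(0, 8, 8)
Step 2: pivot at (1,1) is 2.
  row2 ← row2 − (4)·row1  ⇒  L[2][1]=4, U row2=(0, 0, -4)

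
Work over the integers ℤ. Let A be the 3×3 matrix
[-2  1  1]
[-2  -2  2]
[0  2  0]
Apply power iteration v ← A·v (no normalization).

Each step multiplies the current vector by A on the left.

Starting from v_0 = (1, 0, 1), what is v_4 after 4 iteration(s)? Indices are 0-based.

v_0 = (1, 0, 1).
v_1 = A·v_0 = (-1, 0, 0).
v_2 = A·v_1 = (2, 2, 0).
v_3 = A·v_2 = (-2, -8, 4).
v_4 = A·v_3 = (0, 28, -16).

v_4 = (0, 28, -16)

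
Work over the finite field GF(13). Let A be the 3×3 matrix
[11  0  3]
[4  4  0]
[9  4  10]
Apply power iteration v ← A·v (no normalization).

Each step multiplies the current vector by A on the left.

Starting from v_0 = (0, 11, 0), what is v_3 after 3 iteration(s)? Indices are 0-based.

v_3 = (11, 10, 5)

v_0 = (0, 11, 0).
v_1 = A·v_0 = (0, 5, 5).
v_2 = A·v_1 = (2, 7, 5).
v_3 = A·v_2 = (11, 10, 5).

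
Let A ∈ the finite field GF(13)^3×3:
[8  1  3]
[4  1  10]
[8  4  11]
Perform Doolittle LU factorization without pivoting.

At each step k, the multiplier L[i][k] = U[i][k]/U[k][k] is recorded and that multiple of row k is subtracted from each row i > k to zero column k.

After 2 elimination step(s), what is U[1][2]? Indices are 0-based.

U[1][2] = 2

[col 0] pivot 8
  R1 -= 7*R0 → (0, 7, 2)  (L[1][0] := 7)
  R2 -= 1*R0 → (0, 3, 8)  (L[2][0] := 1)
[col 1] pivot 7
  R2 -= 6*R1 → (0, 0, 9)  (L[2][1] := 6)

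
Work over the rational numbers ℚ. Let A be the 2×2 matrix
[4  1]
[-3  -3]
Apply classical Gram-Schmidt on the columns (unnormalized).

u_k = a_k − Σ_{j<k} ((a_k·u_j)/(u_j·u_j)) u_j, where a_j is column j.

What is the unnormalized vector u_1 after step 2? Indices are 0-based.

u_1 = (-27/25, -36/25)

Step 1: u_0 = a_0 = (4, -3).
Step 2: u_1 = a_1 − (13/25)·u_0 = (-27/25, -36/25).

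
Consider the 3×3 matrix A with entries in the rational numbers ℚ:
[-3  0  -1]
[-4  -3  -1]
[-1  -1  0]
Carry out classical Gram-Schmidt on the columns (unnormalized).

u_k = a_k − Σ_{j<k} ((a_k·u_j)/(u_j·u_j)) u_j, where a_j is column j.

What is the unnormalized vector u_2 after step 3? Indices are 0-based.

Step 1: u_0 = a_0 = (-3, -4, -1).
Step 2: u_1 = a_1 − (1/2)·u_0 = (3/2, -1, -1/2).
Step 3: u_2 = a_2 − (7/26)·u_0 − (-1/7)·u_1 = (2/91, -6/91, 18/91).

u_2 = (2/91, -6/91, 18/91)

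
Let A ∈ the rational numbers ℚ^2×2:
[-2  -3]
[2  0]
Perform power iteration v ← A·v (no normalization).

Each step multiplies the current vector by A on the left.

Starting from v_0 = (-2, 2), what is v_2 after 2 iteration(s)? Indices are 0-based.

v_2 = (16, -4)

v_0 = (-2, 2).
v_1 = A·v_0 = (-2, -4).
v_2 = A·v_1 = (16, -4).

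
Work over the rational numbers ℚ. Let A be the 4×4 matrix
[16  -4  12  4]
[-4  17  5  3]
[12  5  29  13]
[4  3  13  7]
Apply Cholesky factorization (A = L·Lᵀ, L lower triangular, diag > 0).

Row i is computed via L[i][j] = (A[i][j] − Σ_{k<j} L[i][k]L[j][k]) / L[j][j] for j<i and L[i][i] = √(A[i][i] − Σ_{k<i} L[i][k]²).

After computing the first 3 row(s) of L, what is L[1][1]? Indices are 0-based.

L[1][1] = 4

Step 1: L[0][0] = √(16) = 4.
  L[1][0] = (-4) / L[0][0] = -1.
Step 2: L[1][1] = √(16) = 4.
  L[2][0] = (12) / L[0][0] = 3.
  L[2][1] = (8) / L[1][1] = 2.
Step 3: L[2][2] = √(16) = 4.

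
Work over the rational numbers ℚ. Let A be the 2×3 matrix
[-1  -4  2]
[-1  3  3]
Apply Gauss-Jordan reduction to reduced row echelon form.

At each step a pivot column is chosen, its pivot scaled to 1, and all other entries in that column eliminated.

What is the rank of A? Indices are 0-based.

rank = 2

[1] R0 /= -1  ⇒  (1, 4, -2)
     R1 -= -1·R0  ⇒  (0, 7, 1)
[2] R1 /= 7  ⇒  (0, 1, 1/7)
     R0 -= 4·R1  ⇒  (1, 0, -18/7)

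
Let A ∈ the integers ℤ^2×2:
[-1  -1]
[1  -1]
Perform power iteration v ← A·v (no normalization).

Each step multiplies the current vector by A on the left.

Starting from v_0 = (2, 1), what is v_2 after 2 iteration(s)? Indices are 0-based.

v_2 = (2, -4)

v_0 = (2, 1).
v_1 = A·v_0 = (-3, 1).
v_2 = A·v_1 = (2, -4).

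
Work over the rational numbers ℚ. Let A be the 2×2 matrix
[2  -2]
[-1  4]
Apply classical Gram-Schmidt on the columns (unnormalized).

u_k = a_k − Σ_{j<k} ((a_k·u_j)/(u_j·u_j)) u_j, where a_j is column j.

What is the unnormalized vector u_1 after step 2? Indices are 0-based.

Step 1: u_0 = a_0 = (2, -1).
Step 2: u_1 = a_1 − (-8/5)·u_0 = (6/5, 12/5).

u_1 = (6/5, 12/5)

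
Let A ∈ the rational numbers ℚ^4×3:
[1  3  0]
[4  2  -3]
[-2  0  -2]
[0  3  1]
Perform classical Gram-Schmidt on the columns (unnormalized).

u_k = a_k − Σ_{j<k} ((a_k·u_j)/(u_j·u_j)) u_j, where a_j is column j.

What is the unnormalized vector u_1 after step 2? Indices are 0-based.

u_1 = (52/21, -2/21, 22/21, 3)

Step 1: u_0 = a_0 = (1, 4, -2, 0).
Step 2: u_1 = a_1 − (11/21)·u_0 = (52/21, -2/21, 22/21, 3).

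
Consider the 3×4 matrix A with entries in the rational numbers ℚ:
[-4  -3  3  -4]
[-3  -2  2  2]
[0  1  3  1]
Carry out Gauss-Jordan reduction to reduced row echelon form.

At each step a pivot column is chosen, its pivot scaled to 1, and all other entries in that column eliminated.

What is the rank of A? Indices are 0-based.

pivot(0,0)=-4: scale R0 → (1, 3/4, -3/4, 1)
  clear (1,0): R1 −= (-3)R0 → (0, 1/4, -1/4, 5)
pivot(1,1)=1/4: scale R1 → (0, 1, -1, 20)
  clear (0,1): R0 −= (3/4)R1 → (1, 0, 0, -14)
  clear (2,1): R2 −= (1)R1 → (0, 0, 4, -19)
pivot(2,2)=4: scale R2 → (0, 0, 1, -19/4)
  clear (1,2): R1 −= (-1)R2 → (0, 1, 0, 61/4)

rank = 3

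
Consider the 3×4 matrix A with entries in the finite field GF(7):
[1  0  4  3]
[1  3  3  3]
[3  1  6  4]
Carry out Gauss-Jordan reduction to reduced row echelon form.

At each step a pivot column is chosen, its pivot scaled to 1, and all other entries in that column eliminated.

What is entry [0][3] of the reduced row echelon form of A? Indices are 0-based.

pivot(0,0)=1: scale R0 → (1, 0, 4, 3)
  clear (1,0): R1 −= (1)R0 → (0, 3, 6, 0)
  clear (2,0): R2 −= (3)R0 → (0, 1, 1, 2)
pivot(1,1)=3: scale R1 → (0, 1, 2, 0)
  clear (2,1): R2 −= (1)R1 → (0, 0, 6, 2)
pivot(2,2)=6: scale R2 → (0, 0, 1, 5)
  clear (0,2): R0 −= (4)R2 → (1, 0, 0, 4)
  clear (1,2): R1 −= (2)R2 → (0, 1, 0, 4)

M[0][3] = 4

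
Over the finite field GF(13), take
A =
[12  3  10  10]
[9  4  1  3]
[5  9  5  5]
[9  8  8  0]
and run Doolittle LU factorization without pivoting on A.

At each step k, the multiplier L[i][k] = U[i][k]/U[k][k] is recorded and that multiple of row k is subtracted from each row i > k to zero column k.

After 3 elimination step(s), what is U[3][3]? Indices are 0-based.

Step 1: pivot at (0,0) is 12.
  row1 ← row1 − (4)·row0  ⇒  L[1][0]=4, U row1=(0, 5, 0, 2)
  row2 ← row2 − (8)·row0  ⇒  L[2][0]=8, U row2=(0, 11, 3, 3)
  row3 ← row3 − (4)·row0  ⇒  L[3][0]=4, U row3=(0, 9, 7, 12)
Step 2: pivot at (1,1) is 5.
  row2 ← row2 − (10)·row1  ⇒  L[2][1]=10, U row2=(0, 0, 3, 9)
  row3 ← row3 − (7)·row1  ⇒  L[3][1]=7, U row3=(0, 0, 7, 11)
Step 3: pivot at (2,2) is 3.
  row3 ← row3 − (11)·row2  ⇒  L[3][2]=11, U row3=(0, 0, 0, 3)

U[3][3] = 3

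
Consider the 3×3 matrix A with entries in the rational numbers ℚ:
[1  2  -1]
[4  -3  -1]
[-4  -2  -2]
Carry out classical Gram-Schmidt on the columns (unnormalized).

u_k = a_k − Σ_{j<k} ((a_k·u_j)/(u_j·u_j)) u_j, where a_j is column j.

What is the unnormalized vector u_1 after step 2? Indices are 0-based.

u_1 = (68/33, -91/33, -74/33)

Step 1: u_0 = a_0 = (1, 4, -4).
Step 2: u_1 = a_1 − (-2/33)·u_0 = (68/33, -91/33, -74/33).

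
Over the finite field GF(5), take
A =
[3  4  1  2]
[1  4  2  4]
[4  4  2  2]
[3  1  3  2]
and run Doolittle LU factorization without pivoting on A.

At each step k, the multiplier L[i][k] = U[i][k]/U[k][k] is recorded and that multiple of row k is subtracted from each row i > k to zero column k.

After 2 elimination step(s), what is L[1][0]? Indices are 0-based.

L[1][0] = 2

Step 1: pivot at (0,0) is 3.
  row1 ← row1 − (2)·row0  ⇒  L[1][0]=2, U row1=(0, 1, 0, 0)
  row2 ← row2 − (3)·row0  ⇒  L[2][0]=3, U row2=(0, 2, 4, 1)
  row3 ← row3 − (1)·row0  ⇒  L[3][0]=1, U row3=(0, 2, 2, 0)
Step 2: pivot at (1,1) is 1.
  row2 ← row2 − (2)·row1  ⇒  L[2][1]=2, U row2=(0, 0, 4, 1)
  row3 ← row3 − (2)·row1  ⇒  L[3][1]=2, U row3=(0, 0, 2, 0)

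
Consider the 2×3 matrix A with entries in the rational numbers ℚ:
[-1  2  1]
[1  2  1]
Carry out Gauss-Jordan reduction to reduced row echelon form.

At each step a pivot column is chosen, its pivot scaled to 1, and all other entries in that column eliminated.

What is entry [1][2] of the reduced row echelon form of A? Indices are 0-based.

M[1][2] = 1/2

pivot(0,0)=-1: scale R0 → (1, -2, -1)
  clear (1,0): R1 −= (1)R0 → (0, 4, 2)
pivot(1,1)=4: scale R1 → (0, 1, 1/2)
  clear (0,1): R0 −= (-2)R1 → (1, 0, 0)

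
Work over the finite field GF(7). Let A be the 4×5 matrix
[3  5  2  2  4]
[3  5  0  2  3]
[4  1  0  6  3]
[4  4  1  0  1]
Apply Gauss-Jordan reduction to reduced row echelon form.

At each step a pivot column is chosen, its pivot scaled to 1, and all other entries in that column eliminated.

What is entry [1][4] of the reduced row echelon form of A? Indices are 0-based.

[1] R0 /= 3  ⇒  (1, 4, 3, 3, 6)
     R1 -= 3·R0  ⇒  (0, 0, 5, 0, 6)
     R2 -= 4·R0  ⇒  (0, 6, 2, 1, 0)
     R3 -= 4·R0  ⇒  (0, 2, 3, 2, 5)
[2] R1 <-> R2
[2] R1 /= 6  ⇒  (0, 1, 5, 6, 0)
     R0 -= 4·R1  ⇒  (1, 0, 4, 0, 6)
     R3 -= 2·R1  ⇒  (0, 0, 0, 4, 5)
[3] R2 /= 5  ⇒  (0, 0, 1, 0, 4)
     R0 -= 4·R2  ⇒  (1, 0, 0, 0, 4)
     R1 -= 5·R2  ⇒  (0, 1, 0, 6, 1)
[4] R3 /= 4  ⇒  (0, 0, 0, 1, 3)
     R1 -= 6·R3  ⇒  (0, 1, 0, 0, 4)

M[1][4] = 4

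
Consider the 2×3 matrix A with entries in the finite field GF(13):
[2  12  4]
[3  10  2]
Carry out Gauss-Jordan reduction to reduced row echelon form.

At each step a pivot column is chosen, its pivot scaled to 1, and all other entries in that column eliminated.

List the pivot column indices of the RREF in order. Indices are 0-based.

pivot columns: 0, 1

[1] R0 /= 2  ⇒  (1, 6, 2)
     R1 -= 3·R0  ⇒  (0, 5, 9)
[2] R1 /= 5  ⇒  (0, 1, 7)
     R0 -= 6·R1  ⇒  (1, 0, 12)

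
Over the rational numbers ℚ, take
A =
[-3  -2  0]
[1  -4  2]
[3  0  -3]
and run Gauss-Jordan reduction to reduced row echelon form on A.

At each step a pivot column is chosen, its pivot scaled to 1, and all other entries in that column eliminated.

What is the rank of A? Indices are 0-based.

rank = 3

step 1: normalize row 0 (÷-3) = (1, 2/3, 0)
  row 1: subtract 1×row0 = (0, -14/3, 2)
  row 2: subtract 3×row0 = (0, -2, -3)
step 2: normalize row 1 (÷-14/3) = (0, 1, -3/7)
  row 0: subtract 2/3×row1 = (1, 0, 2/7)
  row 2: subtract -2×row1 = (0, 0, -27/7)
step 3: normalize row 2 (÷-27/7) = (0, 0, 1)
  row 0: subtract 2/7×row2 = (1, 0, 0)
  row 1: subtract -3/7×row2 = (0, 1, 0)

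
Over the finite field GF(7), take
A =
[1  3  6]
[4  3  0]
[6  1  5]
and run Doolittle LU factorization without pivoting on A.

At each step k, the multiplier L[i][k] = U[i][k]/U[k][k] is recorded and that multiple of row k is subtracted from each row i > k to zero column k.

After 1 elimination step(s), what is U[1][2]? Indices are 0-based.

U[1][2] = 4

[col 0] pivot 1
  R1 -= 4*R0 → (0, 5, 4)  (L[1][0] := 4)
  R2 -= 6*R0 → (0, 4, 4)  (L[2][0] := 6)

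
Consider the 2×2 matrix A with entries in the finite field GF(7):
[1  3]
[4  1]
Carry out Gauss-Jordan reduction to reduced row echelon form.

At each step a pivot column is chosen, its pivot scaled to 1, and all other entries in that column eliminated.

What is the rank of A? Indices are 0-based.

pivot(0,0)=1: scale R0 → (1, 3)
  clear (1,0): R1 −= (4)R0 → (0, 3)
pivot(1,1)=3: scale R1 → (0, 1)
  clear (0,1): R0 −= (3)R1 → (1, 0)

rank = 2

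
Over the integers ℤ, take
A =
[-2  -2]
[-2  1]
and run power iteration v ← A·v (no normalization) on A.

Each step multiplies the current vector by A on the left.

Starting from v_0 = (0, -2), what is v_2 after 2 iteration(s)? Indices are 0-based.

v_0 = (0, -2).
v_1 = A·v_0 = (4, -2).
v_2 = A·v_1 = (-4, -10).

v_2 = (-4, -10)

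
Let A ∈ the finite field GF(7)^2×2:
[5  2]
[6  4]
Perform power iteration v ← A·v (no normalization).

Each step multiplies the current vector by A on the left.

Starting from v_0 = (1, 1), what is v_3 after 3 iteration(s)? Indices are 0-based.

v_0 = (1, 1).
v_1 = A·v_0 = (0, 3).
v_2 = A·v_1 = (6, 5).
v_3 = A·v_2 = (5, 0).

v_3 = (5, 0)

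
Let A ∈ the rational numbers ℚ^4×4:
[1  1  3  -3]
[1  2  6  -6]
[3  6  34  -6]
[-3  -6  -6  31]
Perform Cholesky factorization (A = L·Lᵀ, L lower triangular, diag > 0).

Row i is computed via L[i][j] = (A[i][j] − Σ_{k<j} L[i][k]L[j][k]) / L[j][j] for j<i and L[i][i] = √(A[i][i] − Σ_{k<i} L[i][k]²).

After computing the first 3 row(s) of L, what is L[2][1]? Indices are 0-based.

Step 1: L[0][0] = √(1) = 1.
  L[1][0] = (1) / L[0][0] = 1.
Step 2: L[1][1] = √(1) = 1.
  L[2][0] = (3) / L[0][0] = 3.
  L[2][1] = (3) / L[1][1] = 3.
Step 3: L[2][2] = √(16) = 4.

L[2][1] = 3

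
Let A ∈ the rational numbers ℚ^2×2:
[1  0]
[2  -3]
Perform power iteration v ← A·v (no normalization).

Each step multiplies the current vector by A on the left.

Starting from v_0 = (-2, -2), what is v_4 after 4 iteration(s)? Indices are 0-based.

v_4 = (-2, -82)

v_0 = (-2, -2).
v_1 = A·v_0 = (-2, 2).
v_2 = A·v_1 = (-2, -10).
v_3 = A·v_2 = (-2, 26).
v_4 = A·v_3 = (-2, -82).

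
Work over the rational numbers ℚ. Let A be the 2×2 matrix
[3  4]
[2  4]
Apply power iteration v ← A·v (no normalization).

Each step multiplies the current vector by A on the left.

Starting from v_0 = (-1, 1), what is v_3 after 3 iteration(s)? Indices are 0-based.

v_0 = (-1, 1).
v_1 = A·v_0 = (1, 2).
v_2 = A·v_1 = (11, 10).
v_3 = A·v_2 = (73, 62).

v_3 = (73, 62)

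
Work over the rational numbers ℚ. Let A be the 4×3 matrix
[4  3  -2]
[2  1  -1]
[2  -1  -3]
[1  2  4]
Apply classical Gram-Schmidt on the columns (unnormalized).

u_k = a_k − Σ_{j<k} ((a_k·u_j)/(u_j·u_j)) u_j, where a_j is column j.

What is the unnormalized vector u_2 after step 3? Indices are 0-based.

u_2 = (-218/179, 25/179, 203/179, 416/179)

Step 1: u_0 = a_0 = (4, 2, 2, 1).
Step 2: u_1 = a_1 − (14/25)·u_0 = (19/25, -3/25, -53/25, 36/25).
Step 3: u_2 = a_2 − (-12/25)·u_0 − (268/179)·u_1 = (-218/179, 25/179, 203/179, 416/179).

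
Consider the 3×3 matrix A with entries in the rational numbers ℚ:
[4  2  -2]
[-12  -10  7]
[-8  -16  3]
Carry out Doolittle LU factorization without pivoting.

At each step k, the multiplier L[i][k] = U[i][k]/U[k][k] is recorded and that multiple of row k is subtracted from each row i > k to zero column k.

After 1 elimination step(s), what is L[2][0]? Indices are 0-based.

[col 0] pivot 4
  R1 -= -3*R0 → (0, -4, 1)  (L[1][0] := -3)
  R2 -= -2*R0 → (0, -12, -1)  (L[2][0] := -2)

L[2][0] = -2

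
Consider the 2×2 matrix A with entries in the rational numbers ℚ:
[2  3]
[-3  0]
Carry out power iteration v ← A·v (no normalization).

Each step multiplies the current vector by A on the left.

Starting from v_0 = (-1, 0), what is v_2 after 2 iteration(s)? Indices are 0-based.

v_2 = (5, 6)

v_0 = (-1, 0).
v_1 = A·v_0 = (-2, 3).
v_2 = A·v_1 = (5, 6).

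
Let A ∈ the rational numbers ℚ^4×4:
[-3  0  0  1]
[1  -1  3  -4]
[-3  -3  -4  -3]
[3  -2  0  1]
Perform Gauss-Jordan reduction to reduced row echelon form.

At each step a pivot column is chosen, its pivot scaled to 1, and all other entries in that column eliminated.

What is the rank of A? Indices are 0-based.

[1] R0 /= -3  ⇒  (1, 0, 0, -1/3)
     R1 -= 1·R0  ⇒  (0, -1, 3, -11/3)
     R2 -= -3·R0  ⇒  (0, -3, -4, -4)
     R3 -= 3·R0  ⇒  (0, -2, 0, 2)
[2] R1 /= -1  ⇒  (0, 1, -3, 11/3)
     R2 -= -3·R1  ⇒  (0, 0, -13, 7)
     R3 -= -2·R1  ⇒  (0, 0, -6, 28/3)
[3] R2 /= -13  ⇒  (0, 0, 1, -7/13)
     R1 -= -3·R2  ⇒  (0, 1, 0, 80/39)
     R3 -= -6·R2  ⇒  (0, 0, 0, 238/39)
[4] R3 /= 238/39  ⇒  (0, 0, 0, 1)
     R0 -= -1/3·R3  ⇒  (1, 0, 0, 0)
     R1 -= 80/39·R3  ⇒  (0, 1, 0, 0)
     R2 -= -7/13·R3  ⇒  (0, 0, 1, 0)

rank = 4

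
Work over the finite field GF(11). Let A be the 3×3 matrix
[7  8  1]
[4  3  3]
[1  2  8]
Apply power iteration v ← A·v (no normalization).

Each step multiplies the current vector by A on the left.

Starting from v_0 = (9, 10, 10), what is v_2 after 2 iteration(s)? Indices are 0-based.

v_2 = (1, 6, 7)

v_0 = (9, 10, 10).
v_1 = A·v_0 = (10, 8, 10).
v_2 = A·v_1 = (1, 6, 7).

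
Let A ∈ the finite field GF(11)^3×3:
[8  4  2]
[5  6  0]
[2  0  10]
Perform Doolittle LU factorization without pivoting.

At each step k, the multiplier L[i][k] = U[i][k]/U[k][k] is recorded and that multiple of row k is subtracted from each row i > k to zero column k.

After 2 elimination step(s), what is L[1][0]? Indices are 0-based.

L[1][0] = 2

[col 0] pivot 8
  R1 -= 2*R0 → (0, 9, 7)  (L[1][0] := 2)
  R2 -= 3*R0 → (0, 10, 4)  (L[2][0] := 3)
[col 1] pivot 9
  R2 -= 6*R1 → (0, 0, 6)  (L[2][1] := 6)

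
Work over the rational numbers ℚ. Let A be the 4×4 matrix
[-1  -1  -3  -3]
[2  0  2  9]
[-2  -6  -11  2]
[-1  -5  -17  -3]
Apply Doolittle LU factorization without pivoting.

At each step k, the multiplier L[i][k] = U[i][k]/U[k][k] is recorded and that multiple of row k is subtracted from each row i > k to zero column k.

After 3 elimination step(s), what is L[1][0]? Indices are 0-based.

L[1][0] = -2

Step 1: pivot at (0,0) is -1.
  row1 ← row1 − (-2)·row0  ⇒  L[1][0]=-2, U row1=(0, -2, -4, 3)
  row2 ← row2 − (2)·row0  ⇒  L[2][0]=2, U row2=(0, -4, -5, 8)
  row3 ← row3 − (1)·row0  ⇒  L[3][0]=1, U row3=(0, -4, -14, 0)
Step 2: pivot at (1,1) is -2.
  row2 ← row2 − (2)·row1  ⇒  L[2][1]=2, U row2=(0, 0, 3, 2)
  row3 ← row3 − (2)·row1  ⇒  L[3][1]=2, U row3=(0, 0, -6, -6)
Step 3: pivot at (2,2) is 3.
  row3 ← row3 − (-2)·row2  ⇒  L[3][2]=-2, U row3=(0, 0, 0, -2)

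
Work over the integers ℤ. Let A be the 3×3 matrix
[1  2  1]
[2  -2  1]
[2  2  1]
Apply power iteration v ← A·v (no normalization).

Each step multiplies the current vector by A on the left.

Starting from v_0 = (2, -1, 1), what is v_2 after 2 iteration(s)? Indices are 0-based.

v_2 = (18, -9, 19)

v_0 = (2, -1, 1).
v_1 = A·v_0 = (1, 7, 3).
v_2 = A·v_1 = (18, -9, 19).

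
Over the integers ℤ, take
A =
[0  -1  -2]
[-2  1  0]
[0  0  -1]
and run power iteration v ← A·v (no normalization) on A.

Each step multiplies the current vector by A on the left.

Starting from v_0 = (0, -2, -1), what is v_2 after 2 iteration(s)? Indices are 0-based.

v_0 = (0, -2, -1).
v_1 = A·v_0 = (4, -2, 1).
v_2 = A·v_1 = (0, -10, -1).

v_2 = (0, -10, -1)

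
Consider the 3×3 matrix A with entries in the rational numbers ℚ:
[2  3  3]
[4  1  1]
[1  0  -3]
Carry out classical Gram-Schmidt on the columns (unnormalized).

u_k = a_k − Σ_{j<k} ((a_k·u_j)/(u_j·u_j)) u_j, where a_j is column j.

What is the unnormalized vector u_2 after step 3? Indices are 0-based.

Step 1: u_0 = a_0 = (2, 4, 1).
Step 2: u_1 = a_1 − (10/21)·u_0 = (43/21, -19/21, -10/21).
Step 3: u_2 = a_2 − (1/3)·u_0 − (14/11)·u_1 = (-3/11, 9/11, -30/11).

u_2 = (-3/11, 9/11, -30/11)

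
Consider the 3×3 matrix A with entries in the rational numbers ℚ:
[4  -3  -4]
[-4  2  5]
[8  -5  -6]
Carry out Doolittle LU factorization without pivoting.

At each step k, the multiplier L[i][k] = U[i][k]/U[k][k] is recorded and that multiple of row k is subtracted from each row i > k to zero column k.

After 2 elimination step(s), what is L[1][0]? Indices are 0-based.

L[1][0] = -1

k=0: U[0][0]=4
  eliminate (1,0): mult=-1, new row 1: (0, -1, 1); set L[1][0]=-1
  eliminate (2,0): mult=2, new row 2: (0, 1, 2); set L[2][0]=2
k=1: U[1][1]=-1
  eliminate (2,1): mult=-1, new row 2: (0, 0, 3); set L[2][1]=-1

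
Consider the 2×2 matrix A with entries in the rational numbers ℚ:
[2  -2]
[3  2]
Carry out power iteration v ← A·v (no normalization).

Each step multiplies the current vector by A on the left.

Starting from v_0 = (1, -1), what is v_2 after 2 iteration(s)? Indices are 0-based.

v_2 = (6, 14)

v_0 = (1, -1).
v_1 = A·v_0 = (4, 1).
v_2 = A·v_1 = (6, 14).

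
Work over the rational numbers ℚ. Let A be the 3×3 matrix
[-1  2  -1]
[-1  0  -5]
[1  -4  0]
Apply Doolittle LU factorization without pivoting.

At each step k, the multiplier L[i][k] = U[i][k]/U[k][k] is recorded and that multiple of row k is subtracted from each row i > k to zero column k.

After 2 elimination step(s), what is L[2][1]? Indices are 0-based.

k=0: U[0][0]=-1
  eliminate (1,0): mult=1, new row 1: (0, -2, -4); set L[1][0]=1
  eliminate (2,0): mult=-1, new row 2: (0, -2, -1); set L[2][0]=-1
k=1: U[1][1]=-2
  eliminate (2,1): mult=1, new row 2: (0, 0, 3); set L[2][1]=1

L[2][1] = 1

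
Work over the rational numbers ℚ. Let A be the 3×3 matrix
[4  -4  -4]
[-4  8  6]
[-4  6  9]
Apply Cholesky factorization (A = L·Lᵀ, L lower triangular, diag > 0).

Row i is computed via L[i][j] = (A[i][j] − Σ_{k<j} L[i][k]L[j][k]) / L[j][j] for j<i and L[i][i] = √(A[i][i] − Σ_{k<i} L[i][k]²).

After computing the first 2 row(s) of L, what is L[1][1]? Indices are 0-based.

Step 1: L[0][0] = √(4) = 2.
  L[1][0] = (-4) / L[0][0] = -2.
Step 2: L[1][1] = √(4) = 2.

L[1][1] = 2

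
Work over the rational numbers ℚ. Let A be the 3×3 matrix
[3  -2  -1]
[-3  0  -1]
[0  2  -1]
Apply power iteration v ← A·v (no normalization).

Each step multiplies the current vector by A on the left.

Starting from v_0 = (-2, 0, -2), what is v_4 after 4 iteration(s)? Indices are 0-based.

v_0 = (-2, 0, -2).
v_1 = A·v_0 = (-4, 8, 2).
v_2 = A·v_1 = (-30, 10, 14).
v_3 = A·v_2 = (-124, 76, 6).
v_4 = A·v_3 = (-530, 366, 146).

v_4 = (-530, 366, 146)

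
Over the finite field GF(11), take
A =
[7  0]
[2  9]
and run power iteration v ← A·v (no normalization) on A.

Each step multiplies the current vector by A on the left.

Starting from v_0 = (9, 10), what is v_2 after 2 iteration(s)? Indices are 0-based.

v_0 = (9, 10).
v_1 = A·v_0 = (8, 9).
v_2 = A·v_1 = (1, 9).

v_2 = (1, 9)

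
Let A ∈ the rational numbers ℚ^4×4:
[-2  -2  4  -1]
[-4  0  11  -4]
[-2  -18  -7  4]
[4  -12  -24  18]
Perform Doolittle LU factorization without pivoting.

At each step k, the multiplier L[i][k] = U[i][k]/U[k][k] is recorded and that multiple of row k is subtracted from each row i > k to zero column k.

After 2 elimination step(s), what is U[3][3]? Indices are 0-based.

U[3][3] = 8

Step 1: pivot at (0,0) is -2.
  row1 ← row1 − (2)·row0  ⇒  L[1][0]=2, U row1=(0, 4, 3, -2)
  row2 ← row2 − (1)·row0  ⇒  L[2][0]=1, U row2=(0, -16, -11, 5)
  row3 ← row3 − (-2)·row0  ⇒  L[3][0]=-2, U row3=(0, -16, -16, 16)
Step 2: pivot at (1,1) is 4.
  row2 ← row2 − (-4)·row1  ⇒  L[2][1]=-4, U row2=(0, 0, 1, -3)
  row3 ← row3 − (-4)·row1  ⇒  L[3][1]=-4, U row3=(0, 0, -4, 8)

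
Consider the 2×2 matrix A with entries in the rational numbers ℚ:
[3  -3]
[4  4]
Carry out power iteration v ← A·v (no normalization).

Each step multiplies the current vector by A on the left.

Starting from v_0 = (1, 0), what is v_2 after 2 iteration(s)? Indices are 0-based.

v_2 = (-3, 28)

v_0 = (1, 0).
v_1 = A·v_0 = (3, 4).
v_2 = A·v_1 = (-3, 28).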